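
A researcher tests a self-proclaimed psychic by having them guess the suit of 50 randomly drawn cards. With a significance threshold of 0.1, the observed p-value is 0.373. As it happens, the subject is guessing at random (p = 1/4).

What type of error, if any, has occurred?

Neither — the decision is correct.

The conventional null hypothesis is that the subject is guessing at random (p = 1/4).
Since p = 0.373 ≥ α = 0.1, H₀ is not rejected.
H₀ is true (actually the subject is guessing at random (p = 1/4)).
The decision matches the true state — no error.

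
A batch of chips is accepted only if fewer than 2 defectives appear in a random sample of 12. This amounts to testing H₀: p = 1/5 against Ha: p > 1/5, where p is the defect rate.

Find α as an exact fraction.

177031761/244140625

Under H₀, S ~ Binomial(12, 1/5); the Type I error rate is P(S ≥ 2).
Computing the lower-tail complement: 1 − 67108864/244140625 = 177031761/244140625.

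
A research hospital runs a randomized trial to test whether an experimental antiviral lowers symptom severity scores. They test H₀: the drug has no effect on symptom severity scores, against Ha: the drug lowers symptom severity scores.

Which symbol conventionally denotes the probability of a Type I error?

P(Type I error) = P(reject H₀ | H₀ true) = α, the significance level.

α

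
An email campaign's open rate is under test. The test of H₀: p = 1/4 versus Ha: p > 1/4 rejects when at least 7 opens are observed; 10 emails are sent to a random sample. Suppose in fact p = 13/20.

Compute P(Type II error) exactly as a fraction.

1244602838129/2560000000000

Under the alternative p = 13/20, S ~ Binomial(10, 13/20); β is the probability the test does not reject, P(S < 7).
Adding the binomial probabilities P(S=0)+…+P(S=6) at p = 13/20 gives 1244602838129/2560000000000.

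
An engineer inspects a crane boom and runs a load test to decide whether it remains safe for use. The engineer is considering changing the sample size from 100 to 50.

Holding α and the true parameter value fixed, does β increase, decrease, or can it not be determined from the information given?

It increases.

Reducing n widens both sampling distributions, so the test has less ability to distinguish Ha from H₀.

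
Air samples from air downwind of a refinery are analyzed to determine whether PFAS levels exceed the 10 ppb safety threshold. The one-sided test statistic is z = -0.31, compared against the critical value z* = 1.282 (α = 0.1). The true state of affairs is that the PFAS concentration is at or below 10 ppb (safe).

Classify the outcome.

No error (correct decision).

The conventional null hypothesis is that the PFAS concentration is at or below 10 ppb (safe).
Since z = -0.31 ≤ z* = 1.282, H₀ is not rejected.
H₀ is true (actually the PFAS concentration is at or below 10 ppb (safe)).
The decision matches the true state — no error.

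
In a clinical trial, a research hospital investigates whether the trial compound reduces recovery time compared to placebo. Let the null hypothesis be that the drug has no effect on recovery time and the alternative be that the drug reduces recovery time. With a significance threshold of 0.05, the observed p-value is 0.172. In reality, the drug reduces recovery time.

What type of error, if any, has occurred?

Type II error

Since p = 0.172 ≥ α = 0.05, H₀ is not rejected.
H₀ is false (actually the drug reduces recovery time).
Failing to reject a false H₀ is a Type II error.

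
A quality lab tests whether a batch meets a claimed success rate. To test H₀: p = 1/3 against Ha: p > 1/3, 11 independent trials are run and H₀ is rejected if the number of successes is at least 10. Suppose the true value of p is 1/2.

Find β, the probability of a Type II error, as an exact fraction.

509/512

β = P(fail to reject H₀ | Ha true) = P(Y ≤ 9 | p = 1/2), Y ~ Binomial(11, 1/2).
Equivalently, β = 1 − P(Y ≥ 10) = 509/512.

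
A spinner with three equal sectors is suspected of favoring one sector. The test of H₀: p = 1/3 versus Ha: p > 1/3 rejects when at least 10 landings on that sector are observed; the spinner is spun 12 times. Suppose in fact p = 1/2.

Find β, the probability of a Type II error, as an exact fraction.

4017/4096

Under the alternative p = 1/2, S ~ Binomial(12, 1/2); β is the probability the test does not reject, P(S < 10).
Adding the binomial probabilities P(S=0)+…+P(S=9) at p = 1/2 gives 4017/4096.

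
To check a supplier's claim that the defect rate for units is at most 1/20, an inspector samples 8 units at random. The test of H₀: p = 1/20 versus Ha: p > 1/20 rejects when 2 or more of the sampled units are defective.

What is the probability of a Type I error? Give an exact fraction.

The significance level is the probability, assuming p = 1/20, of seeing 2 or more defectives in 8 draws.
Via the complement, α = 1 − Σ_{j=0}^{1} C(8,j)(1/20)^j(19/20)^{8-j} = 1465463047/25600000000.

1465463047/25600000000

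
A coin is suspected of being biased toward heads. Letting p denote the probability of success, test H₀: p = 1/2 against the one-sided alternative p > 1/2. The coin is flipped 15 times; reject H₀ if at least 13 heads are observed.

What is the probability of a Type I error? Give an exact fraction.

The Type I error probability is α = P(S ≥ 13) computed under H₀, where S ~ Binomial(15, 1/2).
P(S ≥ 13) = [C(15,13) + C(15,14) + C(15,15)] / 2^15 = (105 + 15 + 1) / 32768 = 121/32768.

121/32768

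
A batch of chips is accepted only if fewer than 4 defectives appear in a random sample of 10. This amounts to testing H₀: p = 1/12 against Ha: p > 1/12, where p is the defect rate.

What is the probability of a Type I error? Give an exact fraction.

Under H₀, Y ~ Binomial(10, 1/12); the Type I error rate is P(Y ≥ 4).
Computing the lower-tail complement: 1 − 5125125973/5159780352 = 34654379/5159780352.

34654379/5159780352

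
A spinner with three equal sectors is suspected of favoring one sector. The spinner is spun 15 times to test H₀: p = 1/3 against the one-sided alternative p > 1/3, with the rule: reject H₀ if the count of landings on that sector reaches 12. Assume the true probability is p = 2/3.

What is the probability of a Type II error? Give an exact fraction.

Under the alternative p = 2/3, S ~ Binomial(15, 2/3); β is the probability the test does not reject, P(S < 12).
Adding the binomial probabilities P(S=0)+…+P(S=11) at p = 2/3 gives 11346539/14348907.

11346539/14348907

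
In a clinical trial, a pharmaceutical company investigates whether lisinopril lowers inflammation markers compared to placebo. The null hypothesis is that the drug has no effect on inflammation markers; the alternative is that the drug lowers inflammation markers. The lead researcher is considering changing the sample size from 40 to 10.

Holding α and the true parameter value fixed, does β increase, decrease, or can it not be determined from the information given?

It increases.

Reducing n widens both sampling distributions, so the test has less ability to distinguish Ha from H₀.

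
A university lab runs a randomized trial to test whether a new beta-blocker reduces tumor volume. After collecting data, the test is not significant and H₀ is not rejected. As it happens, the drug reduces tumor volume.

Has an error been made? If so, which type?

Type II error

The conventional null hypothesis here is that the drug has no effect on tumor volume.
H₀ was not rejected, but H₀ is actually false.
Failing to reject a false null hypothesis is a Type II error (false negative).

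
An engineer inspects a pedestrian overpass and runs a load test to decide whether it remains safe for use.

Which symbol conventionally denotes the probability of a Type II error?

P(Type II error) = P(fail to reject H₀ | H₀ false) = β.

β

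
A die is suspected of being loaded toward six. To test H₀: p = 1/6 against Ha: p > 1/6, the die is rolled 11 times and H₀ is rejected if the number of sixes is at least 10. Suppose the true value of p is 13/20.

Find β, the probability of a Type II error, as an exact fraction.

19239273573359/20480000000000

A Type II error is failing to reject when Ha holds: with p = 13/20, β = P(Y ≤ 9).
Adding the binomial probabilities P(Y=0)+…+P(Y=9) at p = 13/20 gives 19239273573359/20480000000000.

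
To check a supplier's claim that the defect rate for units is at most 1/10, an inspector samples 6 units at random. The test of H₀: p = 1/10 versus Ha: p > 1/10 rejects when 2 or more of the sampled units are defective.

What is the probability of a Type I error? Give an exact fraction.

α = P(reject H₀ | H₀ true) = P(S ≥ 2 | p = 1/10), S ~ Binomial(6, 1/10).
Computing the lower-tail complement: 1 − 177147/200000 = 22853/200000.

22853/200000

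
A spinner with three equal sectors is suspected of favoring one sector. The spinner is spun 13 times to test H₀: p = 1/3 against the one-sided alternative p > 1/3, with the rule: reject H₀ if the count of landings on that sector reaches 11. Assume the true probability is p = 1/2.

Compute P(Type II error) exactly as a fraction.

β = P(fail to reject H₀ | Ha true) = P(Y ≤ 10 | p = 1/2), Y ~ Binomial(13, 1/2).
Equivalently, β = 1 − P(Y ≥ 11) = 2025/2048.

2025/2048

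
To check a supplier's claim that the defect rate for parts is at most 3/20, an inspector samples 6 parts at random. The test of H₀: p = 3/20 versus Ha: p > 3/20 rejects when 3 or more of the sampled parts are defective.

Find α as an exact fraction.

The significance level is the probability, assuming p = 3/20, of seeing 3 or more defectives in 6 draws.
Computing the lower-tail complement: 1 − 6097033/6400000 = 302967/6400000.

302967/6400000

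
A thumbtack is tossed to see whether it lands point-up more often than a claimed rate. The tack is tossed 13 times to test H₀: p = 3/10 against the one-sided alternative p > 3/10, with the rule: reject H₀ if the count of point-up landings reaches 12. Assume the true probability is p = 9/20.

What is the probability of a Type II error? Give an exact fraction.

Under the alternative p = 9/20, X ~ Binomial(13, 9/20); β is the probability the test does not reject, P(X < 12).
Adding the binomial probabilities P(X=0)+…+P(X=11) at p = 9/20 gives 10234633838806861/10240000000000000.

10234633838806861/10240000000000000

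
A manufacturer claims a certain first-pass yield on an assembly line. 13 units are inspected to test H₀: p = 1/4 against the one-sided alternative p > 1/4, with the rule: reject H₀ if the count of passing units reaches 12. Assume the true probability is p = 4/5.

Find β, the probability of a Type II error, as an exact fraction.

Under the alternative p = 4/5, X ~ Binomial(13, 4/5); β is the probability the test does not reject, P(X < 12).
Summing C(13,j)·(4/5)^j·(1/5)^{13-j} for j = 0..11 gives 935490453/1220703125.

935490453/1220703125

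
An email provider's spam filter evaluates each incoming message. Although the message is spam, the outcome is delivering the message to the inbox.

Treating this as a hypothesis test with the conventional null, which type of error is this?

Type II error

The null hypothesis here is that the message is legitimate (not spam).
'Delivering the message to the inbox' corresponds to failing to reject H₀.
H₀ was not rejected but H₀ is false — a Type II error (false negative).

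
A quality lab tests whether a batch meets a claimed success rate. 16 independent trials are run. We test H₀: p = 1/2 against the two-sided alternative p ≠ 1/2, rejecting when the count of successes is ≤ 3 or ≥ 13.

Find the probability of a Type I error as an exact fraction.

697/32768

α = P(K ≤ 3 or K ≥ 13 | p = 1/2), K ~ Binomial(16, 1/2).
By symmetry, α = 2·P(K ≤ 3) = 2·(1 + 16 + 120 + 560)/65536 = 1394/65536 = 697/32768.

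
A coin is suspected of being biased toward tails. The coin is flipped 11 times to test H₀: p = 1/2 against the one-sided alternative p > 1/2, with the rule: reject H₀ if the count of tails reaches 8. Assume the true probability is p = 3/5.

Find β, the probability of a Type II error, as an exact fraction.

6872224/9765625

β = P(fail to reject H₀ | Ha true) = P(Y ≤ 7 | p = 3/5), Y ~ Binomial(11, 3/5).
Summing C(11,j)·(3/5)^j·(2/5)^{11-j} for j = 0..7 gives 6872224/9765625.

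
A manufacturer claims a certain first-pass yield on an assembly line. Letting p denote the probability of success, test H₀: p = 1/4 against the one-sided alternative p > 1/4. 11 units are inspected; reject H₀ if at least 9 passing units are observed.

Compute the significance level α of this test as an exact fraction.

529/4194304

The Type I error probability is α = P(X ≥ 9) computed under H₀, where X ~ Binomial(11, 1/4).
Summing C(11,j)(1/4)^j(3/4)^{11−j} for j = 9,…,11 gives 529/4194304.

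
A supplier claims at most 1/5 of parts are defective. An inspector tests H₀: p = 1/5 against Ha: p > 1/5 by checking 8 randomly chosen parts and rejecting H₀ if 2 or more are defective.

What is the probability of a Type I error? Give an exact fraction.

The significance level is the probability, assuming p = 1/5, of seeing 2 or more defectives in 8 draws.
Computing the lower-tail complement: 1 − 196608/390625 = 194017/390625.

194017/390625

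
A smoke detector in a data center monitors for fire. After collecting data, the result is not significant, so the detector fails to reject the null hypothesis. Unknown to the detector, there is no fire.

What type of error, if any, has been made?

The conventional null hypothesis here is that there is no fire.
The test retained a true H₀ — the decision matches the true state.

No error — this is a correct decision.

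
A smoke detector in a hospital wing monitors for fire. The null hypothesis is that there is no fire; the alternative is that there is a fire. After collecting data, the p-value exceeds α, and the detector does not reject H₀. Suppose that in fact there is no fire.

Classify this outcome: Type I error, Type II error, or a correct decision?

No error — this is a correct decision.

The test retained a true H₀ — the decision matches the true state.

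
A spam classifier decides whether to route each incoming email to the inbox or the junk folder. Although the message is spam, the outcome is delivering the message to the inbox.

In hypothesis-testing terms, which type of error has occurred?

The null hypothesis here is that the message is legitimate (not spam).
'Delivering the message to the inbox' corresponds to failing to reject H₀.
H₀ was not rejected but H₀ is false — a Type II error (false negative).

Type II error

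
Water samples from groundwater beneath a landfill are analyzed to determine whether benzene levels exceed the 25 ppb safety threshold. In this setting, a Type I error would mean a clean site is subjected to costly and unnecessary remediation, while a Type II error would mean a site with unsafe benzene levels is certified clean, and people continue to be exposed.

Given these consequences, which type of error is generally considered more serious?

The Type II consequence (a site with unsafe benzene levels is certified clean, and people continue to be exposed) is more severe than the Type I consequence (a clean site is subjected to costly and unnecessary remediation).

Type II error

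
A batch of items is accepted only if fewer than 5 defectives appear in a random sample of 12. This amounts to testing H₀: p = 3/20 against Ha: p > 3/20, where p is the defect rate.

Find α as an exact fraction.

The significance level is the probability, assuming p = 3/20, of seeing 5 or more defectives in 12 draws.
Via the complement, α = 1 − Σ_{j=0}^{4} C(12,j)(3/20)^j(17/20)^{12-j} = 9798413783967/409600000000000.

9798413783967/409600000000000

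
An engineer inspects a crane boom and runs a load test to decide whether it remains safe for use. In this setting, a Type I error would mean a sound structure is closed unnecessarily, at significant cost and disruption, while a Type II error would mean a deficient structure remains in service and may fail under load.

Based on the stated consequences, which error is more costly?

The Type II consequence (a deficient structure remains in service and may fail under load) is more severe than the Type I consequence (a sound structure is closed unnecessarily, at significant cost and disruption).

Type II error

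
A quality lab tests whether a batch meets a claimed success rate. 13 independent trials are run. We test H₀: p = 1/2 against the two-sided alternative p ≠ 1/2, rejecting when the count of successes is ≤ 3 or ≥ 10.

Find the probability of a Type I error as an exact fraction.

189/2048

The significance level is the null-hypothesis probability of the rejection region {≤3} ∪ {≥10}.
By symmetry, α = 2·P(Y ≤ 3) = 2·(1 + 13 + 78 + 286)/8192 = 756/8192 = 189/2048.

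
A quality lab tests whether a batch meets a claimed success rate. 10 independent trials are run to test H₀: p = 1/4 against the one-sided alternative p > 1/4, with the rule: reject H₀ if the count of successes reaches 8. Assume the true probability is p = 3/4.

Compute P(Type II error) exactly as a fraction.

124363/262144

Under the alternative p = 3/4, X ~ Binomial(10, 3/4); β is the probability the test does not reject, P(X < 8).
Equivalently, β = 1 − P(X ≥ 8) = 124363/262144.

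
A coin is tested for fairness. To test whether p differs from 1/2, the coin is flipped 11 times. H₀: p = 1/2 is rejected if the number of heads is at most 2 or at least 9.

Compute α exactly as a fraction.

α = P(X ≤ 2 or X ≥ 9 | p = 1/2), X ~ Binomial(11, 1/2).
Each tail has probability (1 + 11 + 55)/2048; doubling gives α = 134/2048 = 67/1024.

67/1024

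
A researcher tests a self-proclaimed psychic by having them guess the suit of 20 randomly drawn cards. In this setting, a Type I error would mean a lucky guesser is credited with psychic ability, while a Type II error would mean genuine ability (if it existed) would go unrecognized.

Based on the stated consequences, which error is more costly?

Type I error

The Type I consequence (a lucky guesser is credited with psychic ability) is more severe than the Type II consequence (genuine ability (if it existed) would go unrecognized).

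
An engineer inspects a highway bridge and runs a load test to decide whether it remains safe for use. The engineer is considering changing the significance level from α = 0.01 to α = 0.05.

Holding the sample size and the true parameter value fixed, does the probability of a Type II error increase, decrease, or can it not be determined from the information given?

It decreases.

A larger α widens the rejection region, so when the alternative is true more outcomes lead to rejection — failing to reject becomes less likely.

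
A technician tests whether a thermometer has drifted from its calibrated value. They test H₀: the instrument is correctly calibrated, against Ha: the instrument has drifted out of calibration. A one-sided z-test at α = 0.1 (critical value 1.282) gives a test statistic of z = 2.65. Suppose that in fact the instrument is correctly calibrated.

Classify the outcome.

Since z = 2.65 > z* = 1.282, H₀ is rejected.
H₀ is true (actually the instrument is correctly calibrated).
Rejecting a true H₀ is a Type I error.

Type I error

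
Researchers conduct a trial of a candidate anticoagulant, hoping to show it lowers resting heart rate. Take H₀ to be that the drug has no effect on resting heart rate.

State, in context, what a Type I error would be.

A Type I error would mean concluding that the drug lowers resting heart rate when in fact the drug has no effect on resting heart rate.

A Type I error is rejecting H₀ when H₀ is true.
Here that means concluding that the drug is effective when actually the drug has no effect on resting heart rate.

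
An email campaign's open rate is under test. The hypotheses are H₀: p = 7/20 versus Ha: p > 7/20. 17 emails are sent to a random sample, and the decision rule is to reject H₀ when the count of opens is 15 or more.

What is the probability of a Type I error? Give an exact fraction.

5834753095719947/655360000000000000000

The Type I error probability is α = P(X ≥ 15) computed under H₀, where X ~ Binomial(17, 7/20).
P(X ≥ 15) = Σ_{j=15}^{17} C(17,j)·(7/20)^j·(13/20)^{17-j} = 5834753095719947/655360000000000000000.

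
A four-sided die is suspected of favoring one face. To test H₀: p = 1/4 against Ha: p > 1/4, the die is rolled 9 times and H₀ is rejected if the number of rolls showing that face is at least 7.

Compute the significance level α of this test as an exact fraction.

The Type I error probability is α = P(Y ≥ 7) computed under H₀, where Y ~ Binomial(9, 1/4).
Adding the binomial terms for j = 7 through 9 with p = 1/4 yields 11/8192.

11/8192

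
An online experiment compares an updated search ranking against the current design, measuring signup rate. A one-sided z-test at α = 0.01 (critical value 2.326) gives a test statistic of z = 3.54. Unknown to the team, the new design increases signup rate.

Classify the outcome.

No error — this is a correct decision.

The conventional null hypothesis is that the new design has no effect on signup rate.
Since z = 3.54 > z* = 2.326, H₀ is rejected.
H₀ is false (actually the new design increases signup rate).
The decision matches the true state — no error.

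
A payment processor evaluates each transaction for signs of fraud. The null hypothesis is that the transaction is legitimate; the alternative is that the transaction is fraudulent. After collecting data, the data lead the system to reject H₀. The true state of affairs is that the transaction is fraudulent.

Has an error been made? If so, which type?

The test rejected a false H₀ — the decision matches the true state.

No error — this is a correct decision.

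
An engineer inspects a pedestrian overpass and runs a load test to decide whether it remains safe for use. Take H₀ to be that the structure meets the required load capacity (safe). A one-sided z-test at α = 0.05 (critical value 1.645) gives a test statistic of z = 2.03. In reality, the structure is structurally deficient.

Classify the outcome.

Since z = 2.03 > z* = 1.645, H₀ is rejected.
H₀ is false (actually the structure is structurally deficient).
The decision matches the true state — no error.

Neither — the decision is correct.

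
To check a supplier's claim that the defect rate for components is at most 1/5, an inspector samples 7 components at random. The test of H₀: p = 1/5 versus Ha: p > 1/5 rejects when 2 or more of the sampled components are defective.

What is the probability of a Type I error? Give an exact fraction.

The significance level is the probability, assuming p = 1/5, of seeing 2 or more defectives in 7 draws.
α = 1 − P(X ≤ 1) = 1 − 45056/78125 = 33069/78125.

33069/78125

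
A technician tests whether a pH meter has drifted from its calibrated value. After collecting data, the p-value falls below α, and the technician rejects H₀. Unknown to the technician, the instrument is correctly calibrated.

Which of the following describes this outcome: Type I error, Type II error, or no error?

Type I error

The conventional null hypothesis here is that the instrument is correctly calibrated.
H₀ was rejected, but H₀ is actually true.
Rejecting a true null hypothesis is a Type I error (false positive).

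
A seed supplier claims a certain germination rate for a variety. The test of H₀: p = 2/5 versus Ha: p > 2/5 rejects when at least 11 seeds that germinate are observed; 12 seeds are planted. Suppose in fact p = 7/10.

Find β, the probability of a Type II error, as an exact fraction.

Under the alternative p = 7/10, K ~ Binomial(12, 7/10); β is the probability the test does not reject, P(K < 11).
Equivalently, β = 1 − P(K ≥ 11) = 914974950051/1000000000000.

914974950051/1000000000000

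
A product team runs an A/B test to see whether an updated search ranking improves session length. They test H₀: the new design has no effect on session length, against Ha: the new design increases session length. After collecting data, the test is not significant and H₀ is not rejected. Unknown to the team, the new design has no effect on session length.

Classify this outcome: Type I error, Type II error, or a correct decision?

No error (correct decision).

The test retained a true H₀ — the decision matches the true state.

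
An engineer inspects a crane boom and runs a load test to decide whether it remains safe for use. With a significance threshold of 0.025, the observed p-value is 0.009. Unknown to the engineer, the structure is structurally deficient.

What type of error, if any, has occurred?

The conventional null hypothesis is that the structure meets the required load capacity (safe).
Since p = 0.009 < α = 0.025, H₀ is rejected.
H₀ is false (actually the structure is structurally deficient).
The decision matches the true state — no error.

Neither — the decision is correct.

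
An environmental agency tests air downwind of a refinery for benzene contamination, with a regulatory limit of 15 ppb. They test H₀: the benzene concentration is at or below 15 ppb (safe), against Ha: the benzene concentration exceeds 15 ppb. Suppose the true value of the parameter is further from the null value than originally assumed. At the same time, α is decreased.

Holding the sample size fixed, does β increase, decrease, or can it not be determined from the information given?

The first change alone would make β decrease; the second alone would make β increase. Which effect dominates depends on the magnitudes, which are not given.

Cannot be determined from the information given.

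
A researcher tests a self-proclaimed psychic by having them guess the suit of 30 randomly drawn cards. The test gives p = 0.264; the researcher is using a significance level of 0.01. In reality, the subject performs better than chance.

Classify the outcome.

Type II error

The conventional null hypothesis is that the subject is guessing at random (p = 1/4).
Since p = 0.264 ≥ α = 0.01, H₀ is not rejected.
H₀ is false (actually the subject performs better than chance).
Failing to reject a false H₀ is a Type II error.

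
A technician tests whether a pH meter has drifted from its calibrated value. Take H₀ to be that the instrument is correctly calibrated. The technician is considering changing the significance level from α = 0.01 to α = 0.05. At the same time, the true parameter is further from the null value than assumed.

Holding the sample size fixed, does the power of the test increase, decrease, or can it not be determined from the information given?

Relaxing α lowers the evidence threshold; under Ha, outcomes that previously fell short now trigger rejection. A larger true effect moves the Ha sampling distribution further from the H₀ critical value, making rejection more likely when Ha is true. Both changes push β in the same direction.
Since power = 1 − β and β decreases, power increases.

It increases.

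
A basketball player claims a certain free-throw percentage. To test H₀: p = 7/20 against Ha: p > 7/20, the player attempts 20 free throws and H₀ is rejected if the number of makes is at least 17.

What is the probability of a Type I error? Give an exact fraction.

637973598365478054631/104857600000000000000000000

The Type I error probability is α = P(Y ≥ 17) computed under H₀, where Y ~ Binomial(20, 7/20).
Summing C(20,j)(7/20)^j(13/20)^{20−j} for j = 17,…,20 gives 637973598365478054631/104857600000000000000000000.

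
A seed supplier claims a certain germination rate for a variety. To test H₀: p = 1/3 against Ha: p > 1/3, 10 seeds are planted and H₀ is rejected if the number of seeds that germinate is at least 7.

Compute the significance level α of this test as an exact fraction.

43/2187

Under H₀, K ~ Binomial(10, 1/3), and α = P(K ≥ 7).
Adding the binomial terms for j = 7 through 10 with p = 1/3 yields 43/2187.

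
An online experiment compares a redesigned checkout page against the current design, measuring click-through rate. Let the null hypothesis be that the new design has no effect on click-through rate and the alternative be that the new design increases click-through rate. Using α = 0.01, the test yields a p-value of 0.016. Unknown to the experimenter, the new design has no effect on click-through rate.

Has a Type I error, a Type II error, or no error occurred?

Since p = 0.016 ≥ α = 0.01, H₀ is not rejected.
H₀ is true (actually the new design has no effect on click-through rate).
The decision matches the true state — no error.

No error — this is a correct decision.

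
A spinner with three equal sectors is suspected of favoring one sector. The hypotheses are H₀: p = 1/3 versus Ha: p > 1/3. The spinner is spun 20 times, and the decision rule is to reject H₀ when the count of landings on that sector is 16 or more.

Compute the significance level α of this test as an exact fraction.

Under H₀, K ~ Binomial(20, 1/3), and α = P(K ≥ 16).
P(K ≥ 16) = Σ_{j=16}^{20} C(20,j)·(1/3)^j·(2/3)^{20-j} = 29147/1162261467.

29147/1162261467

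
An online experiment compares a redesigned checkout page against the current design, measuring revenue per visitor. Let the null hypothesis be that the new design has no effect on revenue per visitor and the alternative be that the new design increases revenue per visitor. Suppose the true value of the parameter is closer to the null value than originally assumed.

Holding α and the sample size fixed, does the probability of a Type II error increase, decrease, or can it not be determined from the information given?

It increases.

When the true parameter is near the null value, the test has a harder time distinguishing Ha from H₀.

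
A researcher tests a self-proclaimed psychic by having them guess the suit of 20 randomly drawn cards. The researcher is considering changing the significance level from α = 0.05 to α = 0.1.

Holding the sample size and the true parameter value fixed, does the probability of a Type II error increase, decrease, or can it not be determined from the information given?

A larger α widens the rejection region, so when the alternative is true more outcomes lead to rejection — failing to reject becomes less likely.

It decreases.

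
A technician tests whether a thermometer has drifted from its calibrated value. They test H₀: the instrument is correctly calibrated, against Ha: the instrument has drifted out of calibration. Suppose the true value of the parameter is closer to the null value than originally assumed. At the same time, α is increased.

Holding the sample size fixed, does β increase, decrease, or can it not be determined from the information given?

The first change alone would make β increase; the second alone would make β decrease. Which effect dominates depends on the magnitudes, which are not given.

Cannot be determined from the information given.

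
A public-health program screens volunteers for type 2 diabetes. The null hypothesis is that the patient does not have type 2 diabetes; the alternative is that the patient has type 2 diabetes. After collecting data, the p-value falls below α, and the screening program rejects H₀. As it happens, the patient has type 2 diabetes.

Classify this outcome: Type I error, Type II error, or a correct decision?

Neither — the decision is correct.

The test rejected a false H₀ — the decision matches the true state.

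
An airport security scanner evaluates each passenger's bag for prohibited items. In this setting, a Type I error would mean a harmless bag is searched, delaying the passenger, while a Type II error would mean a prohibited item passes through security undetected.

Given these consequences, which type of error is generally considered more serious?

Type II error

The Type II consequence (a prohibited item passes through security undetected) is more severe than the Type I consequence (a harmless bag is searched, delaying the passenger).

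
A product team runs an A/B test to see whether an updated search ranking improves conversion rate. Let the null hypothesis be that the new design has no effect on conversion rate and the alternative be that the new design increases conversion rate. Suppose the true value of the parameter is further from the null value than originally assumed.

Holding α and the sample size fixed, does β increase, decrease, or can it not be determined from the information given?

It decreases.

The further the true parameter sits from the null value, the more of the Ha sampling distribution falls in the rejection region.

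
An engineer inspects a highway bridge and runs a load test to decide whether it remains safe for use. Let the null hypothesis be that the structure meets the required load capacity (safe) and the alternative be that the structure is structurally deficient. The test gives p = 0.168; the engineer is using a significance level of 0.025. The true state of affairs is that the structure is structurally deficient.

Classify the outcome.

Type II error

Since p = 0.168 ≥ α = 0.025, H₀ is not rejected.
H₀ is false (actually the structure is structurally deficient).
Failing to reject a false H₀ is a Type II error.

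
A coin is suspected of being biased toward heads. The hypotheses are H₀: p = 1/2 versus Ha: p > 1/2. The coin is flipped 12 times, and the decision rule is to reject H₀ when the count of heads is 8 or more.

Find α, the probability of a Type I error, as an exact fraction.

397/2048

Under H₀, X ~ Binomial(12, 1/2), and α = P(X ≥ 8).
P(X ≥ 8) = [C(12,8) + C(12,9) + C(12,10) + C(12,11) + C(12,12)] / 2^12 = (495 + 220 + 66 + 12 + 1) / 4096 = 794/4096 = 397/2048.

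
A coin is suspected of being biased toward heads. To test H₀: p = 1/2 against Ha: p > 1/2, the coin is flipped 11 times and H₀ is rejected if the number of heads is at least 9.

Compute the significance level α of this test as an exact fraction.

67/2048

The Type I error probability is α = P(Y ≥ 9) computed under H₀, where Y ~ Binomial(11, 1/2).
P(Y ≥ 9) = [C(11,9) + C(11,10) + C(11,11)] / 2^11 = (55 + 11 + 1) / 2048 = 67/2048.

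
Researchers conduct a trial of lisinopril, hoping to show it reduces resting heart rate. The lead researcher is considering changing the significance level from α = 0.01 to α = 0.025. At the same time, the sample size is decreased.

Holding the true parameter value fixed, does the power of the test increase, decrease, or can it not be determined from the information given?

The first change alone would make β decrease; the second alone would make β increase. Which effect dominates depends on the magnitudes, which are not given.
Since power = 1 − β, the effect on power is likewise indeterminate.

Cannot be determined from the information given.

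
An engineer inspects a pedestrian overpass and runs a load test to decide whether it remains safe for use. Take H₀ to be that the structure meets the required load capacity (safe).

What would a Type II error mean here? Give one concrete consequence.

A Type II error would mean concluding that the structure meets the required load capacity (safe) (or at least failing to establish that the structure is structurally deficient) when in fact the structure is structurally deficient. Consequence: a deficient structure remains in service and may fail under load.

A Type II error is failing to reject H₀ when H₀ is false.
Here that means keeping the structure open when actually the structure is structurally deficient.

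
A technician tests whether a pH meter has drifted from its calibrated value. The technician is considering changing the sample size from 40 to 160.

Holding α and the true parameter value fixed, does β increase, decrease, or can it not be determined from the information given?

Increasing n separates the H₀ and Ha sampling distributions, so under Ha fewer outcomes land in the acceptance region.

It decreases.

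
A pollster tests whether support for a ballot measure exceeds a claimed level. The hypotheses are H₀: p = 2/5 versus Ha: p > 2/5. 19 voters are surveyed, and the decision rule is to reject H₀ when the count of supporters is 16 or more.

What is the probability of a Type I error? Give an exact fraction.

1931804672/19073486328125

α = P(reject H₀ | H₀ true) = P(K ≥ 16 | p = 2/5), with K ~ Binomial(19, 2/5).
P(K ≥ 16) = Σ_{j=16}^{19} C(19,j)·(2/5)^j·(3/5)^{19-j} = 1931804672/19073486328125.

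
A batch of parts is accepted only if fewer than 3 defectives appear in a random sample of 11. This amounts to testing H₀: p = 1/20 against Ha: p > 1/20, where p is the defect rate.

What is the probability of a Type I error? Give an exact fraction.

α = P(reject H₀ | H₀ true) = P(Y ≥ 3 | p = 1/20), Y ~ Binomial(11, 1/20).
Via the complement, α = 1 − Σ_{j=0}^{2} C(11,j)(1/20)^j(19/20)^{11-j} = 4992302221/327680000000.

4992302221/327680000000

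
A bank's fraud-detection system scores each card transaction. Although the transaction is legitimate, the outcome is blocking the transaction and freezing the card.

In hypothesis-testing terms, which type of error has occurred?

The null hypothesis here is that the transaction is legitimate.
'Blocking the transaction and freezing the card' corresponds to rejecting H₀.
H₀ was rejected but H₀ is true — a Type I error (false positive).

Type I error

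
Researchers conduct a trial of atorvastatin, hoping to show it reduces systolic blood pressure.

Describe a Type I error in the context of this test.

With the conventional null hypothesis that the drug has no effect on systolic blood pressure:
A Type I error is rejecting H₀ when H₀ is true.
Here that means concluding that the drug is effective when actually the drug has no effect on systolic blood pressure.

A Type I error would mean concluding that the drug reduces systolic blood pressure when in fact the drug has no effect on systolic blood pressure.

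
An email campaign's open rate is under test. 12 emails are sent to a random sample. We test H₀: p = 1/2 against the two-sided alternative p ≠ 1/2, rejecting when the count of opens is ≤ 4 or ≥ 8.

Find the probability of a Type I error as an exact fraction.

Under H₀, S ~ Binomial(12, 1/2); α is the probability of landing in either tail, P(S ≤ 4) + P(S ≥ 8).
By symmetry, α = 2·P(S ≤ 4) = 2·(1 + 12 + 66 + 220 + 495)/4096 = 1588/4096 = 397/1024.

397/1024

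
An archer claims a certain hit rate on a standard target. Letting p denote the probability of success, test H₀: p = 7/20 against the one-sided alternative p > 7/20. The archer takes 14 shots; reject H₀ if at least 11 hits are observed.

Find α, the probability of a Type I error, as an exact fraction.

α = P(reject H₀ | H₀ true) = P(S ≥ 11 | p = 7/20), with S ~ Binomial(14, 7/20).
P(S ≥ 11) = Σ_{j=11}^{14} C(14,j)·(7/20)^j·(13/20)^{14-j} = 906230596911073/819200000000000000.

906230596911073/819200000000000000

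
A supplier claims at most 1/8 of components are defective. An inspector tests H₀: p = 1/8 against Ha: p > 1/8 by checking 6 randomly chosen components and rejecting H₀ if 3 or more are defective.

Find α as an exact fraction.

3819/131072

The significance level is the probability, assuming p = 1/8, of seeing 3 or more defectives in 6 draws.
Computing the lower-tail complement: 1 − 127253/131072 = 3819/131072.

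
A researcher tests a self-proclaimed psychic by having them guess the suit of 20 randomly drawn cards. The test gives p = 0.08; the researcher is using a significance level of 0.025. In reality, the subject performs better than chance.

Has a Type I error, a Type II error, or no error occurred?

The conventional null hypothesis is that the subject is guessing at random (p = 1/4).
Since p = 0.08 ≥ α = 0.025, H₀ is not rejected.
H₀ is false (actually the subject performs better than chance).
Failing to reject a false H₀ is a Type II error.

Type II error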